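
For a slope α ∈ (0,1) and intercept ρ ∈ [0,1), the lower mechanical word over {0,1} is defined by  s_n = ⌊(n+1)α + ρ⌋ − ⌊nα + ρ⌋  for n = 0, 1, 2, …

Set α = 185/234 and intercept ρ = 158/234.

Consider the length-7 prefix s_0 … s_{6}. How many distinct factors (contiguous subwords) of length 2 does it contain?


t_n = ⌊(n·185+158)/234⌋ for n = 0 … 7:
  n=0…7: ⌊158/234⌋=0 ⌊343/234⌋=1 ⌊528/234⌋=2 ⌊713/234⌋=3 ⌊898/234⌋=3 ⌊1083/234⌋=4 ⌊1268/234⌋=5 ⌊1453/234⌋=6
s_n = t_(n+1) − t_n for n = 0 … 6 gives
prefix = 1110111
slide a length-2 window over [0..1] … [5..6] (6 windows); first occurrence of each distinct factor:
  [  0..  1] 11
  [  2..  3] 10
  [  3..  4] 01
  (the other 3 windows repeat one of these)
distinct factors: {01, 10, 11}
count = 3  (Sturmian bound for length 2 is 3)

3


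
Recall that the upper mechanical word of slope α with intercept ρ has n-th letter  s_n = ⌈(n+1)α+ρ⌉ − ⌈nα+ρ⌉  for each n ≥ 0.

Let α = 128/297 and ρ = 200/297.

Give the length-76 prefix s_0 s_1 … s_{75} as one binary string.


n=0: ⌈(1·128+200)/297⌉ − ⌈(0·128+200)/297⌉ = ⌈328/297⌉ − ⌈200/297⌉ = 2 − 1 = 1
n=1: ⌈(2·128+200)/297⌉ − ⌈(1·128+200)/297⌉ = ⌈456/297⌉ − ⌈328/297⌉ = 2 − 2 = 0
n=2: ⌈(3·128+200)/297⌉ − ⌈(2·128+200)/297⌉ = ⌈584/297⌉ − ⌈456/297⌉ = 2 − 2 = 0
n=3: ⌈(4·128+200)/297⌉ − ⌈(3·128+200)/297⌉ = ⌈712/297⌉ − ⌈584/297⌉ = 3 − 2 = 1
n=4: ⌈(5·128+200)/297⌉ − ⌈(4·128+200)/297⌉ = ⌈840/297⌉ − ⌈712/297⌉ = 3 − 3 = 0
n=5: ⌈(6·128+200)/297⌉ − ⌈(5·128+200)/297⌉ = ⌈968/297⌉ − ⌈840/297⌉ = 4 − 3 = 1
n=6: ⌈(7·128+200)/297⌉ − ⌈(6·128+200)/297⌉ = ⌈1096/297⌉ − ⌈968/297⌉ = 4 − 4 = 0
n=7: ⌈(8·128+200)/297⌉ − ⌈(7·128+200)/297⌉ = ⌈1224/297⌉ − ⌈1096/297⌉ = 5 − 4 = 1
n=8: ⌈(9·128+200)/297⌉ − ⌈(8·128+200)/297⌉ = ⌈1352/297⌉ − ⌈1224/297⌉ = 5 − 5 = 0
n=9: ⌈(10·128+200)/297⌉ − ⌈(9·128+200)/297⌉ = ⌈1480/297⌉ − ⌈1352/297⌉ = 5 − 5 = 0
n=10: ⌈(11·128+200)/297⌉ − ⌈(10·128+200)/297⌉ = ⌈1608/297⌉ − ⌈1480/297⌉ = 6 − 5 = 1
n=11: ⌈(12·128+200)/297⌉ − ⌈(11·128+200)/297⌉ = ⌈1736/297⌉ − ⌈1608/297⌉ = 6 − 6 = 0
n=12: ⌈(13·128+200)/297⌉ − ⌈(12·128+200)/297⌉ = ⌈1864/297⌉ − ⌈1736/297⌉ = 7 − 6 = 1
n=13: ⌈(14·128+200)/297⌉ − ⌈(13·128+200)/297⌉ = ⌈1992/297⌉ − ⌈1864/297⌉ = 7 − 7 = 0
n=14: ⌈(15·128+200)/297⌉ − ⌈(14·128+200)/297⌉ = ⌈2120/297⌉ − ⌈1992/297⌉ = 8 − 7 = 1
n=15: ⌈(16·128+200)/297⌉ − ⌈(15·128+200)/297⌉ = ⌈2248/297⌉ − ⌈2120/297⌉ = 8 − 8 = 0
n=16: ⌈(17·128+200)/297⌉ − ⌈(16·128+200)/297⌉ = ⌈2376/297⌉ − ⌈2248/297⌉ = 8 − 8 = 0
n=17: ⌈(18·128+200)/297⌉ − ⌈(17·128+200)/297⌉ = ⌈2504/297⌉ − ⌈2376/297⌉ = 9 − 8 = 1
n=18: ⌈(19·128+200)/297⌉ − ⌈(18·128+200)/297⌉ = ⌈2632/297⌉ − ⌈2504/297⌉ = 9 − 9 = 0
n=19: ⌈(20·128+200)/297⌉ − ⌈(19·128+200)/297⌉ = ⌈2760/297⌉ − ⌈2632/297⌉ = 10 − 9 = 1
n=20: ⌈(21·128+200)/297⌉ − ⌈(20·128+200)/297⌉ = ⌈2888/297⌉ − ⌈2760/297⌉ = 10 − 10 = 0
n=21: ⌈(22·128+200)/297⌉ − ⌈(21·128+200)/297⌉ = ⌈3016/297⌉ − ⌈2888/297⌉ = 11 − 10 = 1
n=22: ⌈(23·128+200)/297⌉ − ⌈(22·128+200)/297⌉ = ⌈3144/297⌉ − ⌈3016/297⌉ = 11 − 11 = 0
n=23: ⌈(24·128+200)/297⌉ − ⌈(23·128+200)/297⌉ = ⌈3272/297⌉ − ⌈3144/297⌉ = 12 − 11 = 1
n=24: ⌈(25·128+200)/297⌉ − ⌈(24·128+200)/297⌉ = ⌈3400/297⌉ − ⌈3272/297⌉ = 12 − 12 = 0
n=25: ⌈(26·128+200)/297⌉ − ⌈(25·128+200)/297⌉ = ⌈3528/297⌉ − ⌈3400/297⌉ = 12 − 12 = 0
n=26: ⌈(27·128+200)/297⌉ − ⌈(26·128+200)/297⌉ = ⌈3656/297⌉ − ⌈3528/297⌉ = 13 − 12 = 1
n=27: ⌈(28·128+200)/297⌉ − ⌈(27·128+200)/297⌉ = ⌈3784/297⌉ − ⌈3656/297⌉ = 13 − 13 = 0
n=28: ⌈(29·128+200)/297⌉ − ⌈(28·128+200)/297⌉ = ⌈3912/297⌉ − ⌈3784/297⌉ = 14 − 13 = 1
n=29: ⌈(30·128+200)/297⌉ − ⌈(29·128+200)/297⌉ = ⌈4040/297⌉ − ⌈3912/297⌉ = 14 − 14 = 0
n=30: ⌈(31·128+200)/297⌉ − ⌈(30·128+200)/297⌉ = ⌈4168/297⌉ − ⌈4040/297⌉ = 15 − 14 = 1
n=31: ⌈(32·128+200)/297⌉ − ⌈(31·128+200)/297⌉ = ⌈4296/297⌉ − ⌈4168/297⌉ = 15 − 15 = 0
n=32: ⌈(33·128+200)/297⌉ − ⌈(32·128+200)/297⌉ = ⌈4424/297⌉ − ⌈4296/297⌉ = 15 − 15 = 0
n=33: ⌈(34·128+200)/297⌉ − ⌈(33·128+200)/297⌉ = ⌈4552/297⌉ − ⌈4424/297⌉ = 16 − 15 = 1
n=34: ⌈(35·128+200)/297⌉ − ⌈(34·128+200)/297⌉ = ⌈4680/297⌉ − ⌈4552/297⌉ = 16 − 16 = 0
n=35: ⌈(36·128+200)/297⌉ − ⌈(35·128+200)/297⌉ = ⌈4808/297⌉ − ⌈4680/297⌉ = 17 − 16 = 1
n=36: ⌈(37·128+200)/297⌉ − ⌈(36·128+200)/297⌉ = ⌈4936/297⌉ − ⌈4808/297⌉ = 17 − 17 = 0
n=37: ⌈(38·128+200)/297⌉ − ⌈(37·128+200)/297⌉ = ⌈5064/297⌉ − ⌈4936/297⌉ = 18 − 17 = 1
n=38: ⌈(39·128+200)/297⌉ − ⌈(38·128+200)/297⌉ = ⌈5192/297⌉ − ⌈5064/297⌉ = 18 − 18 = 0
n=39: ⌈(40·128+200)/297⌉ − ⌈(39·128+200)/297⌉ = ⌈5320/297⌉ − ⌈5192/297⌉ = 18 − 18 = 0
n=40: ⌈(41·128+200)/297⌉ − ⌈(40·128+200)/297⌉ = ⌈5448/297⌉ − ⌈5320/297⌉ = 19 − 18 = 1
n=41: ⌈(42·128+200)/297⌉ − ⌈(41·128+200)/297⌉ = ⌈5576/297⌉ − ⌈5448/297⌉ = 19 − 19 = 0
n=42: ⌈(43·128+200)/297⌉ − ⌈(42·128+200)/297⌉ = ⌈5704/297⌉ − ⌈5576/297⌉ = 20 − 19 = 1
n=43: ⌈(44·128+200)/297⌉ − ⌈(43·128+200)/297⌉ = ⌈5832/297⌉ − ⌈5704/297⌉ = 20 − 20 = 0
n=44: ⌈(45·128+200)/297⌉ − ⌈(44·128+200)/297⌉ = ⌈5960/297⌉ − ⌈5832/297⌉ = 21 − 20 = 1
n=45: ⌈(46·128+200)/297⌉ − ⌈(45·128+200)/297⌉ = ⌈6088/297⌉ − ⌈5960/297⌉ = 21 − 21 = 0
n=46: ⌈(47·128+200)/297⌉ − ⌈(46·128+200)/297⌉ = ⌈6216/297⌉ − ⌈6088/297⌉ = 21 − 21 = 0
n=47: ⌈(48·128+200)/297⌉ − ⌈(47·128+200)/297⌉ = ⌈6344/297⌉ − ⌈6216/297⌉ = 22 − 21 = 1
n=48: ⌈(49·128+200)/297⌉ − ⌈(48·128+200)/297⌉ = ⌈6472/297⌉ − ⌈6344/297⌉ = 22 − 22 = 0
n=49: ⌈(50·128+200)/297⌉ − ⌈(49·128+200)/297⌉ = ⌈6600/297⌉ − ⌈6472/297⌉ = 23 − 22 = 1
n=50: ⌈(51·128+200)/297⌉ − ⌈(50·128+200)/297⌉ = ⌈6728/297⌉ − ⌈6600/297⌉ = 23 − 23 = 0
n=51: ⌈(52·128+200)/297⌉ − ⌈(51·128+200)/297⌉ = ⌈6856/297⌉ − ⌈6728/297⌉ = 24 − 23 = 1
n=52: ⌈(53·128+200)/297⌉ − ⌈(52·128+200)/297⌉ = ⌈6984/297⌉ − ⌈6856/297⌉ = 24 − 24 = 0
n=53: ⌈(54·128+200)/297⌉ − ⌈(53·128+200)/297⌉ = ⌈7112/297⌉ − ⌈6984/297⌉ = 24 − 24 = 0
n=54: ⌈(55·128+200)/297⌉ − ⌈(54·128+200)/297⌉ = ⌈7240/297⌉ − ⌈7112/297⌉ = 25 − 24 = 1
n=55: ⌈(56·128+200)/297⌉ − ⌈(55·128+200)/297⌉ = ⌈7368/297⌉ − ⌈7240/297⌉ = 25 − 25 = 0
n=56: ⌈(57·128+200)/297⌉ − ⌈(56·128+200)/297⌉ = ⌈7496/297⌉ − ⌈7368/297⌉ = 26 − 25 = 1
n=57: ⌈(58·128+200)/297⌉ − ⌈(57·128+200)/297⌉ = ⌈7624/297⌉ − ⌈7496/297⌉ = 26 − 26 = 0
n=58: ⌈(59·128+200)/297⌉ − ⌈(58·128+200)/297⌉ = ⌈7752/297⌉ − ⌈7624/297⌉ = 27 − 26 = 1
n=59: ⌈(60·128+200)/297⌉ − ⌈(59·128+200)/297⌉ = ⌈7880/297⌉ − ⌈7752/297⌉ = 27 − 27 = 0
n=60: ⌈(61·128+200)/297⌉ − ⌈(60·128+200)/297⌉ = ⌈8008/297⌉ − ⌈7880/297⌉ = 27 − 27 = 0
n=61: ⌈(62·128+200)/297⌉ − ⌈(61·128+200)/297⌉ = ⌈8136/297⌉ − ⌈8008/297⌉ = 28 − 27 = 1
n=62: ⌈(63·128+200)/297⌉ − ⌈(62·128+200)/297⌉ = ⌈8264/297⌉ − ⌈8136/297⌉ = 28 − 28 = 0
n=63: ⌈(64·128+200)/297⌉ − ⌈(63·128+200)/297⌉ = ⌈8392/297⌉ − ⌈8264/297⌉ = 29 − 28 = 1
n=64: ⌈(65·128+200)/297⌉ − ⌈(64·128+200)/297⌉ = ⌈8520/297⌉ − ⌈8392/297⌉ = 29 − 29 = 0
n=65: ⌈(66·128+200)/297⌉ − ⌈(65·128+200)/297⌉ = ⌈8648/297⌉ − ⌈8520/297⌉ = 30 − 29 = 1
n=66: ⌈(67·128+200)/297⌉ − ⌈(66·128+200)/297⌉ = ⌈8776/297⌉ − ⌈8648/297⌉ = 30 − 30 = 0
n=67: ⌈(68·128+200)/297⌉ − ⌈(67·128+200)/297⌉ = ⌈8904/297⌉ − ⌈8776/297⌉ = 30 − 30 = 0
n=68: ⌈(69·128+200)/297⌉ − ⌈(68·128+200)/297⌉ = ⌈9032/297⌉ − ⌈8904/297⌉ = 31 − 30 = 1
n=69: ⌈(70·128+200)/297⌉ − ⌈(69·128+200)/297⌉ = ⌈9160/297⌉ − ⌈9032/297⌉ = 31 − 31 = 0
n=70: ⌈(71·128+200)/297⌉ − ⌈(70·128+200)/297⌉ = ⌈9288/297⌉ − ⌈9160/297⌉ = 32 − 31 = 1
n=71: ⌈(72·128+200)/297⌉ − ⌈(71·128+200)/297⌉ = ⌈9416/297⌉ − ⌈9288/297⌉ = 32 − 32 = 0
n=72: ⌈(73·128+200)/297⌉ − ⌈(72·128+200)/297⌉ = ⌈9544/297⌉ − ⌈9416/297⌉ = 33 − 32 = 1
n=73: ⌈(74·128+200)/297⌉ − ⌈(73·128+200)/297⌉ = ⌈9672/297⌉ − ⌈9544/297⌉ = 33 − 33 = 0
n=74: ⌈(75·128+200)/297⌉ − ⌈(74·128+200)/297⌉ = ⌈9800/297⌉ − ⌈9672/297⌉ = 33 − 33 = 0
n=75: ⌈(76·128+200)/297⌉ − ⌈(75·128+200)/297⌉ = ⌈9928/297⌉ − ⌈9800/297⌉ = 34 − 33 = 1

1001010100101010010101010010101001010100101010010101001010100101010010101001


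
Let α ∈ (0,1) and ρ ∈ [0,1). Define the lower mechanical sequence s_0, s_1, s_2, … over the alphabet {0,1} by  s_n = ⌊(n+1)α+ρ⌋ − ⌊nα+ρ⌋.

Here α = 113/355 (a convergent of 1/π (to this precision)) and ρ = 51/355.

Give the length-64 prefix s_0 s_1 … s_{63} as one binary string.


n=0: ⌊(1·113+51)/355⌋ − ⌊(0·113+51)/355⌋ = ⌊164/355⌋ − ⌊51/355⌋ = 0 − 0 = 0
n=1: ⌊(2·113+51)/355⌋ − ⌊(1·113+51)/355⌋ = ⌊277/355⌋ − ⌊164/355⌋ = 0 − 0 = 0
n=2: ⌊(3·113+51)/355⌋ − ⌊(2·113+51)/355⌋ = ⌊390/355⌋ − ⌊277/355⌋ = 1 − 0 = 1
n=3: ⌊(4·113+51)/355⌋ − ⌊(3·113+51)/355⌋ = ⌊503/355⌋ − ⌊390/355⌋ = 1 − 1 = 0
n=4: ⌊(5·113+51)/355⌋ − ⌊(4·113+51)/355⌋ = ⌊616/355⌋ − ⌊503/355⌋ = 1 − 1 = 0
n=5: ⌊(6·113+51)/355⌋ − ⌊(5·113+51)/355⌋ = ⌊729/355⌋ − ⌊616/355⌋ = 2 − 1 = 1
n=6: ⌊(7·113+51)/355⌋ − ⌊(6·113+51)/355⌋ = ⌊842/355⌋ − ⌊729/355⌋ = 2 − 2 = 0
n=7: ⌊(8·113+51)/355⌋ − ⌊(7·113+51)/355⌋ = ⌊955/355⌋ − ⌊842/355⌋ = 2 − 2 = 0
n=8: ⌊(9·113+51)/355⌋ − ⌊(8·113+51)/355⌋ = ⌊1068/355⌋ − ⌊955/355⌋ = 3 − 2 = 1
n=9: ⌊(10·113+51)/355⌋ − ⌊(9·113+51)/355⌋ = ⌊1181/355⌋ − ⌊1068/355⌋ = 3 − 3 = 0
n=10: ⌊(11·113+51)/355⌋ − ⌊(10·113+51)/355⌋ = ⌊1294/355⌋ − ⌊1181/355⌋ = 3 − 3 = 0
n=11: ⌊(12·113+51)/355⌋ − ⌊(11·113+51)/355⌋ = ⌊1407/355⌋ − ⌊1294/355⌋ = 3 − 3 = 0
n=12: ⌊(13·113+51)/355⌋ − ⌊(12·113+51)/355⌋ = ⌊1520/355⌋ − ⌊1407/355⌋ = 4 − 3 = 1
n=13: ⌊(14·113+51)/355⌋ − ⌊(13·113+51)/355⌋ = ⌊1633/355⌋ − ⌊1520/355⌋ = 4 − 4 = 0
n=14: ⌊(15·113+51)/355⌋ − ⌊(14·113+51)/355⌋ = ⌊1746/355⌋ − ⌊1633/355⌋ = 4 − 4 = 0
n=15: ⌊(16·113+51)/355⌋ − ⌊(15·113+51)/355⌋ = ⌊1859/355⌋ − ⌊1746/355⌋ = 5 − 4 = 1
n=16: ⌊(17·113+51)/355⌋ − ⌊(16·113+51)/355⌋ = ⌊1972/355⌋ − ⌊1859/355⌋ = 5 − 5 = 0
n=17: ⌊(18·113+51)/355⌋ − ⌊(17·113+51)/355⌋ = ⌊2085/355⌋ − ⌊1972/355⌋ = 5 − 5 = 0
n=18: ⌊(19·113+51)/355⌋ − ⌊(18·113+51)/355⌋ = ⌊2198/355⌋ − ⌊2085/355⌋ = 6 − 5 = 1
n=19: ⌊(20·113+51)/355⌋ − ⌊(19·113+51)/355⌋ = ⌊2311/355⌋ − ⌊2198/355⌋ = 6 − 6 = 0
n=20: ⌊(21·113+51)/355⌋ − ⌊(20·113+51)/355⌋ = ⌊2424/355⌋ − ⌊2311/355⌋ = 6 − 6 = 0
n=21: ⌊(22·113+51)/355⌋ − ⌊(21·113+51)/355⌋ = ⌊2537/355⌋ − ⌊2424/355⌋ = 7 − 6 = 1
n=22: ⌊(23·113+51)/355⌋ − ⌊(22·113+51)/355⌋ = ⌊2650/355⌋ − ⌊2537/355⌋ = 7 − 7 = 0
n=23: ⌊(24·113+51)/355⌋ − ⌊(23·113+51)/355⌋ = ⌊2763/355⌋ − ⌊2650/355⌋ = 7 − 7 = 0
n=24: ⌊(25·113+51)/355⌋ − ⌊(24·113+51)/355⌋ = ⌊2876/355⌋ − ⌊2763/355⌋ = 8 − 7 = 1
n=25: ⌊(26·113+51)/355⌋ − ⌊(25·113+51)/355⌋ = ⌊2989/355⌋ − ⌊2876/355⌋ = 8 − 8 = 0
n=26: ⌊(27·113+51)/355⌋ − ⌊(26·113+51)/355⌋ = ⌊3102/355⌋ − ⌊2989/355⌋ = 8 − 8 = 0
n=27: ⌊(28·113+51)/355⌋ − ⌊(27·113+51)/355⌋ = ⌊3215/355⌋ − ⌊3102/355⌋ = 9 − 8 = 1
n=28: ⌊(29·113+51)/355⌋ − ⌊(28·113+51)/355⌋ = ⌊3328/355⌋ − ⌊3215/355⌋ = 9 − 9 = 0
n=29: ⌊(30·113+51)/355⌋ − ⌊(29·113+51)/355⌋ = ⌊3441/355⌋ − ⌊3328/355⌋ = 9 − 9 = 0
n=30: ⌊(31·113+51)/355⌋ − ⌊(30·113+51)/355⌋ = ⌊3554/355⌋ − ⌊3441/355⌋ = 10 − 9 = 1
n=31: ⌊(32·113+51)/355⌋ − ⌊(31·113+51)/355⌋ = ⌊3667/355⌋ − ⌊3554/355⌋ = 10 − 10 = 0
n=32: ⌊(33·113+51)/355⌋ − ⌊(32·113+51)/355⌋ = ⌊3780/355⌋ − ⌊3667/355⌋ = 10 − 10 = 0
n=33: ⌊(34·113+51)/355⌋ − ⌊(33·113+51)/355⌋ = ⌊3893/355⌋ − ⌊3780/355⌋ = 10 − 10 = 0
n=34: ⌊(35·113+51)/355⌋ − ⌊(34·113+51)/355⌋ = ⌊4006/355⌋ − ⌊3893/355⌋ = 11 − 10 = 1
n=35: ⌊(36·113+51)/355⌋ − ⌊(35·113+51)/355⌋ = ⌊4119/355⌋ − ⌊4006/355⌋ = 11 − 11 = 0
n=36: ⌊(37·113+51)/355⌋ − ⌊(36·113+51)/355⌋ = ⌊4232/355⌋ − ⌊4119/355⌋ = 11 − 11 = 0
n=37: ⌊(38·113+51)/355⌋ − ⌊(37·113+51)/355⌋ = ⌊4345/355⌋ − ⌊4232/355⌋ = 12 − 11 = 1
n=38: ⌊(39·113+51)/355⌋ − ⌊(38·113+51)/355⌋ = ⌊4458/355⌋ − ⌊4345/355⌋ = 12 − 12 = 0
n=39: ⌊(40·113+51)/355⌋ − ⌊(39·113+51)/355⌋ = ⌊4571/355⌋ − ⌊4458/355⌋ = 12 − 12 = 0
n=40: ⌊(41·113+51)/355⌋ − ⌊(40·113+51)/355⌋ = ⌊4684/355⌋ − ⌊4571/355⌋ = 13 − 12 = 1
n=41: ⌊(42·113+51)/355⌋ − ⌊(41·113+51)/355⌋ = ⌊4797/355⌋ − ⌊4684/355⌋ = 13 − 13 = 0
n=42: ⌊(43·113+51)/355⌋ − ⌊(42·113+51)/355⌋ = ⌊4910/355⌋ − ⌊4797/355⌋ = 13 − 13 = 0
n=43: ⌊(44·113+51)/355⌋ − ⌊(43·113+51)/355⌋ = ⌊5023/355⌋ − ⌊4910/355⌋ = 14 − 13 = 1
n=44: ⌊(45·113+51)/355⌋ − ⌊(44·113+51)/355⌋ = ⌊5136/355⌋ − ⌊5023/355⌋ = 14 − 14 = 0
n=45: ⌊(46·113+51)/355⌋ − ⌊(45·113+51)/355⌋ = ⌊5249/355⌋ − ⌊5136/355⌋ = 14 − 14 = 0
n=46: ⌊(47·113+51)/355⌋ − ⌊(46·113+51)/355⌋ = ⌊5362/355⌋ − ⌊5249/355⌋ = 15 − 14 = 1
n=47: ⌊(48·113+51)/355⌋ − ⌊(47·113+51)/355⌋ = ⌊5475/355⌋ − ⌊5362/355⌋ = 15 − 15 = 0
n=48: ⌊(49·113+51)/355⌋ − ⌊(48·113+51)/355⌋ = ⌊5588/355⌋ − ⌊5475/355⌋ = 15 − 15 = 0
n=49: ⌊(50·113+51)/355⌋ − ⌊(49·113+51)/355⌋ = ⌊5701/355⌋ − ⌊5588/355⌋ = 16 − 15 = 1
n=50: ⌊(51·113+51)/355⌋ − ⌊(50·113+51)/355⌋ = ⌊5814/355⌋ − ⌊5701/355⌋ = 16 − 16 = 0
n=51: ⌊(52·113+51)/355⌋ − ⌊(51·113+51)/355⌋ = ⌊5927/355⌋ − ⌊5814/355⌋ = 16 − 16 = 0
n=52: ⌊(53·113+51)/355⌋ − ⌊(52·113+51)/355⌋ = ⌊6040/355⌋ − ⌊5927/355⌋ = 17 − 16 = 1
n=53: ⌊(54·113+51)/355⌋ − ⌊(53·113+51)/355⌋ = ⌊6153/355⌋ − ⌊6040/355⌋ = 17 − 17 = 0
n=54: ⌊(55·113+51)/355⌋ − ⌊(54·113+51)/355⌋ = ⌊6266/355⌋ − ⌊6153/355⌋ = 17 − 17 = 0
n=55: ⌊(56·113+51)/355⌋ − ⌊(55·113+51)/355⌋ = ⌊6379/355⌋ − ⌊6266/355⌋ = 17 − 17 = 0
n=56: ⌊(57·113+51)/355⌋ − ⌊(56·113+51)/355⌋ = ⌊6492/355⌋ − ⌊6379/355⌋ = 18 − 17 = 1
n=57: ⌊(58·113+51)/355⌋ − ⌊(57·113+51)/355⌋ = ⌊6605/355⌋ − ⌊6492/355⌋ = 18 − 18 = 0
n=58: ⌊(59·113+51)/355⌋ − ⌊(58·113+51)/355⌋ = ⌊6718/355⌋ − ⌊6605/355⌋ = 18 − 18 = 0
n=59: ⌊(60·113+51)/355⌋ − ⌊(59·113+51)/355⌋ = ⌊6831/355⌋ − ⌊6718/355⌋ = 19 − 18 = 1
n=60: ⌊(61·113+51)/355⌋ − ⌊(60·113+51)/355⌋ = ⌊6944/355⌋ − ⌊6831/355⌋ = 19 − 19 = 0
n=61: ⌊(62·113+51)/355⌋ − ⌊(61·113+51)/355⌋ = ⌊7057/355⌋ − ⌊6944/355⌋ = 19 − 19 = 0
n=62: ⌊(63·113+51)/355⌋ − ⌊(62·113+51)/355⌋ = ⌊7170/355⌋ − ⌊7057/355⌋ = 20 − 19 = 1
n=63: ⌊(64·113+51)/355⌋ − ⌊(63·113+51)/355⌋ = ⌊7283/355⌋ − ⌊7170/355⌋ = 20 − 20 = 0

0010010010001001001001001001001000100100100100100100100010010010


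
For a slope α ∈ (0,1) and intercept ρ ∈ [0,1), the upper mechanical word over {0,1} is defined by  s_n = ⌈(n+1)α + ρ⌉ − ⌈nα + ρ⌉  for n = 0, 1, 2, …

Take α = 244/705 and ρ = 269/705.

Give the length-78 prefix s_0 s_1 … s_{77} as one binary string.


010010010010010010010010100100100100100100100100101001001001001001001001001010

n=0: ⌈(1·244+269)/705⌉ − ⌈(0·244+269)/705⌉ = ⌈513/705⌉ − ⌈269/705⌉ = 1 − 1 = 0
n=1: ⌈(2·244+269)/705⌉ − ⌈(1·244+269)/705⌉ = ⌈757/705⌉ − ⌈513/705⌉ = 2 − 1 = 1
n=2: ⌈(3·244+269)/705⌉ − ⌈(2·244+269)/705⌉ = ⌈1001/705⌉ − ⌈757/705⌉ = 2 − 2 = 0
n=3: ⌈(4·244+269)/705⌉ − ⌈(3·244+269)/705⌉ = ⌈1245/705⌉ − ⌈1001/705⌉ = 2 − 2 = 0
n=4: ⌈(5·244+269)/705⌉ − ⌈(4·244+269)/705⌉ = ⌈1489/705⌉ − ⌈1245/705⌉ = 3 − 2 = 1
n=5: ⌈(6·244+269)/705⌉ − ⌈(5·244+269)/705⌉ = ⌈1733/705⌉ − ⌈1489/705⌉ = 3 − 3 = 0
n=6: ⌈(7·244+269)/705⌉ − ⌈(6·244+269)/705⌉ = ⌈1977/705⌉ − ⌈1733/705⌉ = 3 − 3 = 0
n=7: ⌈(8·244+269)/705⌉ − ⌈(7·244+269)/705⌉ = ⌈2221/705⌉ − ⌈1977/705⌉ = 4 − 3 = 1
n=8: ⌈(9·244+269)/705⌉ − ⌈(8·244+269)/705⌉ = ⌈2465/705⌉ − ⌈2221/705⌉ = 4 − 4 = 0
n=9: ⌈(10·244+269)/705⌉ − ⌈(9·244+269)/705⌉ = ⌈2709/705⌉ − ⌈2465/705⌉ = 4 − 4 = 0
n=10: ⌈(11·244+269)/705⌉ − ⌈(10·244+269)/705⌉ = ⌈2953/705⌉ − ⌈2709/705⌉ = 5 − 4 = 1
n=11: ⌈(12·244+269)/705⌉ − ⌈(11·244+269)/705⌉ = ⌈3197/705⌉ − ⌈2953/705⌉ = 5 − 5 = 0
n=12: ⌈(13·244+269)/705⌉ − ⌈(12·244+269)/705⌉ = ⌈3441/705⌉ − ⌈3197/705⌉ = 5 − 5 = 0
n=13: ⌈(14·244+269)/705⌉ − ⌈(13·244+269)/705⌉ = ⌈3685/705⌉ − ⌈3441/705⌉ = 6 − 5 = 1
n=14: ⌈(15·244+269)/705⌉ − ⌈(14·244+269)/705⌉ = ⌈3929/705⌉ − ⌈3685/705⌉ = 6 − 6 = 0
n=15: ⌈(16·244+269)/705⌉ − ⌈(15·244+269)/705⌉ = ⌈4173/705⌉ − ⌈3929/705⌉ = 6 − 6 = 0
n=16: ⌈(17·244+269)/705⌉ − ⌈(16·244+269)/705⌉ = ⌈4417/705⌉ − ⌈4173/705⌉ = 7 − 6 = 1
n=17: ⌈(18·244+269)/705⌉ − ⌈(17·244+269)/705⌉ = ⌈4661/705⌉ − ⌈4417/705⌉ = 7 − 7 = 0
n=18: ⌈(19·244+269)/705⌉ − ⌈(18·244+269)/705⌉ = ⌈4905/705⌉ − ⌈4661/705⌉ = 7 − 7 = 0
n=19: ⌈(20·244+269)/705⌉ − ⌈(19·244+269)/705⌉ = ⌈5149/705⌉ − ⌈4905/705⌉ = 8 − 7 = 1
n=20: ⌈(21·244+269)/705⌉ − ⌈(20·244+269)/705⌉ = ⌈5393/705⌉ − ⌈5149/705⌉ = 8 − 8 = 0
n=21: ⌈(22·244+269)/705⌉ − ⌈(21·244+269)/705⌉ = ⌈5637/705⌉ − ⌈5393/705⌉ = 8 − 8 = 0
n=22: ⌈(23·244+269)/705⌉ − ⌈(22·244+269)/705⌉ = ⌈5881/705⌉ − ⌈5637/705⌉ = 9 − 8 = 1
n=23: ⌈(24·244+269)/705⌉ − ⌈(23·244+269)/705⌉ = ⌈6125/705⌉ − ⌈5881/705⌉ = 9 − 9 = 0
n=24: ⌈(25·244+269)/705⌉ − ⌈(24·244+269)/705⌉ = ⌈6369/705⌉ − ⌈6125/705⌉ = 10 − 9 = 1
n=25: ⌈(26·244+269)/705⌉ − ⌈(25·244+269)/705⌉ = ⌈6613/705⌉ − ⌈6369/705⌉ = 10 − 10 = 0
n=26: ⌈(27·244+269)/705⌉ − ⌈(26·244+269)/705⌉ = ⌈6857/705⌉ − ⌈6613/705⌉ = 10 − 10 = 0
n=27: ⌈(28·244+269)/705⌉ − ⌈(27·244+269)/705⌉ = ⌈7101/705⌉ − ⌈6857/705⌉ = 11 − 10 = 1
n=28: ⌈(29·244+269)/705⌉ − ⌈(28·244+269)/705⌉ = ⌈7345/705⌉ − ⌈7101/705⌉ = 11 − 11 = 0
n=29: ⌈(30·244+269)/705⌉ − ⌈(29·244+269)/705⌉ = ⌈7589/705⌉ − ⌈7345/705⌉ = 11 − 11 = 0
n=30: ⌈(31·244+269)/705⌉ − ⌈(30·244+269)/705⌉ = ⌈7833/705⌉ − ⌈7589/705⌉ = 12 − 11 = 1
n=31: ⌈(32·244+269)/705⌉ − ⌈(31·244+269)/705⌉ = ⌈8077/705⌉ − ⌈7833/705⌉ = 12 − 12 = 0
n=32: ⌈(33·244+269)/705⌉ − ⌈(32·244+269)/705⌉ = ⌈8321/705⌉ − ⌈8077/705⌉ = 12 − 12 = 0
n=33: ⌈(34·244+269)/705⌉ − ⌈(33·244+269)/705⌉ = ⌈8565/705⌉ − ⌈8321/705⌉ = 13 − 12 = 1
n=34: ⌈(35·244+269)/705⌉ − ⌈(34·244+269)/705⌉ = ⌈8809/705⌉ − ⌈8565/705⌉ = 13 − 13 = 0
n=35: ⌈(36·244+269)/705⌉ − ⌈(35·244+269)/705⌉ = ⌈9053/705⌉ − ⌈8809/705⌉ = 13 − 13 = 0
n=36: ⌈(37·244+269)/705⌉ − ⌈(36·244+269)/705⌉ = ⌈9297/705⌉ − ⌈9053/705⌉ = 14 − 13 = 1
n=37: ⌈(38·244+269)/705⌉ − ⌈(37·244+269)/705⌉ = ⌈9541/705⌉ − ⌈9297/705⌉ = 14 − 14 = 0
n=38: ⌈(39·244+269)/705⌉ − ⌈(38·244+269)/705⌉ = ⌈9785/705⌉ − ⌈9541/705⌉ = 14 − 14 = 0
n=39: ⌈(40·244+269)/705⌉ − ⌈(39·244+269)/705⌉ = ⌈10029/705⌉ − ⌈9785/705⌉ = 15 − 14 = 1
n=40: ⌈(41·244+269)/705⌉ − ⌈(40·244+269)/705⌉ = ⌈10273/705⌉ − ⌈10029/705⌉ = 15 − 15 = 0
n=41: ⌈(42·244+269)/705⌉ − ⌈(41·244+269)/705⌉ = ⌈10517/705⌉ − ⌈10273/705⌉ = 15 − 15 = 0
n=42: ⌈(43·244+269)/705⌉ − ⌈(42·244+269)/705⌉ = ⌈10761/705⌉ − ⌈10517/705⌉ = 16 − 15 = 1
n=43: ⌈(44·244+269)/705⌉ − ⌈(43·244+269)/705⌉ = ⌈11005/705⌉ − ⌈10761/705⌉ = 16 − 16 = 0
n=44: ⌈(45·244+269)/705⌉ − ⌈(44·244+269)/705⌉ = ⌈11249/705⌉ − ⌈11005/705⌉ = 16 − 16 = 0
n=45: ⌈(46·244+269)/705⌉ − ⌈(45·244+269)/705⌉ = ⌈11493/705⌉ − ⌈11249/705⌉ = 17 − 16 = 1
n=46: ⌈(47·244+269)/705⌉ − ⌈(46·244+269)/705⌉ = ⌈11737/705⌉ − ⌈11493/705⌉ = 17 − 17 = 0
n=47: ⌈(48·244+269)/705⌉ − ⌈(47·244+269)/705⌉ = ⌈11981/705⌉ − ⌈11737/705⌉ = 17 − 17 = 0
n=48: ⌈(49·244+269)/705⌉ − ⌈(48·244+269)/705⌉ = ⌈12225/705⌉ − ⌈11981/705⌉ = 18 − 17 = 1
n=49: ⌈(50·244+269)/705⌉ − ⌈(49·244+269)/705⌉ = ⌈12469/705⌉ − ⌈12225/705⌉ = 18 − 18 = 0
n=50: ⌈(51·244+269)/705⌉ − ⌈(50·244+269)/705⌉ = ⌈12713/705⌉ − ⌈12469/705⌉ = 19 − 18 = 1
n=51: ⌈(52·244+269)/705⌉ − ⌈(51·244+269)/705⌉ = ⌈12957/705⌉ − ⌈12713/705⌉ = 19 − 19 = 0
n=52: ⌈(53·244+269)/705⌉ − ⌈(52·244+269)/705⌉ = ⌈13201/705⌉ − ⌈12957/705⌉ = 19 − 19 = 0
n=53: ⌈(54·244+269)/705⌉ − ⌈(53·244+269)/705⌉ = ⌈13445/705⌉ − ⌈13201/705⌉ = 20 − 19 = 1
n=54: ⌈(55·244+269)/705⌉ − ⌈(54·244+269)/705⌉ = ⌈13689/705⌉ − ⌈13445/705⌉ = 20 − 20 = 0
n=55: ⌈(56·244+269)/705⌉ − ⌈(55·244+269)/705⌉ = ⌈13933/705⌉ − ⌈13689/705⌉ = 20 − 20 = 0
n=56: ⌈(57·244+269)/705⌉ − ⌈(56·244+269)/705⌉ = ⌈14177/705⌉ − ⌈13933/705⌉ = 21 − 20 = 1
n=57: ⌈(58·244+269)/705⌉ − ⌈(57·244+269)/705⌉ = ⌈14421/705⌉ − ⌈14177/705⌉ = 21 − 21 = 0
n=58: ⌈(59·244+269)/705⌉ − ⌈(58·244+269)/705⌉ = ⌈14665/705⌉ − ⌈14421/705⌉ = 21 − 21 = 0
n=59: ⌈(60·244+269)/705⌉ − ⌈(59·244+269)/705⌉ = ⌈14909/705⌉ − ⌈14665/705⌉ = 22 − 21 = 1
n=60: ⌈(61·244+269)/705⌉ − ⌈(60·244+269)/705⌉ = ⌈15153/705⌉ − ⌈14909/705⌉ = 22 − 22 = 0
n=61: ⌈(62·244+269)/705⌉ − ⌈(61·244+269)/705⌉ = ⌈15397/705⌉ − ⌈15153/705⌉ = 22 − 22 = 0
n=62: ⌈(63·244+269)/705⌉ − ⌈(62·244+269)/705⌉ = ⌈15641/705⌉ − ⌈15397/705⌉ = 23 − 22 = 1
n=63: ⌈(64·244+269)/705⌉ − ⌈(63·244+269)/705⌉ = ⌈15885/705⌉ − ⌈15641/705⌉ = 23 − 23 = 0
n=64: ⌈(65·244+269)/705⌉ − ⌈(64·244+269)/705⌉ = ⌈16129/705⌉ − ⌈15885/705⌉ = 23 − 23 = 0
n=65: ⌈(66·244+269)/705⌉ − ⌈(65·244+269)/705⌉ = ⌈16373/705⌉ − ⌈16129/705⌉ = 24 − 23 = 1
n=66: ⌈(67·244+269)/705⌉ − ⌈(66·244+269)/705⌉ = ⌈16617/705⌉ − ⌈16373/705⌉ = 24 − 24 = 0
n=67: ⌈(68·244+269)/705⌉ − ⌈(67·244+269)/705⌉ = ⌈16861/705⌉ − ⌈16617/705⌉ = 24 − 24 = 0
n=68: ⌈(69·244+269)/705⌉ − ⌈(68·244+269)/705⌉ = ⌈17105/705⌉ − ⌈16861/705⌉ = 25 − 24 = 1
n=69: ⌈(70·244+269)/705⌉ − ⌈(69·244+269)/705⌉ = ⌈17349/705⌉ − ⌈17105/705⌉ = 25 − 25 = 0
n=70: ⌈(71·244+269)/705⌉ − ⌈(70·244+269)/705⌉ = ⌈17593/705⌉ − ⌈17349/705⌉ = 25 − 25 = 0
n=71: ⌈(72·244+269)/705⌉ − ⌈(71·244+269)/705⌉ = ⌈17837/705⌉ − ⌈17593/705⌉ = 26 − 25 = 1
n=72: ⌈(73·244+269)/705⌉ − ⌈(72·244+269)/705⌉ = ⌈18081/705⌉ − ⌈17837/705⌉ = 26 − 26 = 0
n=73: ⌈(74·244+269)/705⌉ − ⌈(73·244+269)/705⌉ = ⌈18325/705⌉ − ⌈18081/705⌉ = 26 − 26 = 0
n=74: ⌈(75·244+269)/705⌉ − ⌈(74·244+269)/705⌉ = ⌈18569/705⌉ − ⌈18325/705⌉ = 27 − 26 = 1
n=75: ⌈(76·244+269)/705⌉ − ⌈(75·244+269)/705⌉ = ⌈18813/705⌉ − ⌈18569/705⌉ = 27 − 27 = 0
n=76: ⌈(77·244+269)/705⌉ − ⌈(76·244+269)/705⌉ = ⌈19057/705⌉ − ⌈18813/705⌉ = 28 − 27 = 1
n=77: ⌈(78·244+269)/705⌉ − ⌈(77·244+269)/705⌉ = ⌈19301/705⌉ − ⌈19057/705⌉ = 28 − 28 = 0


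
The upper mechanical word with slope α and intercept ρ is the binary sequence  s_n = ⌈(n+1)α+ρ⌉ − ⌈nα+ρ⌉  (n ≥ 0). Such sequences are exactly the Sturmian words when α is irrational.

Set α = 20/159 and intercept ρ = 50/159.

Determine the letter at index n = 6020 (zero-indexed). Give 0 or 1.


(n+1)α + ρ = (6021·20 + 50) / 159 = 120470/159
nα + ρ     = (6020·20 + 50) / 159 = 120450/159
⌈120470/159⌉ = 758,  ⌈120450/159⌉ = 758
s_{6020} = 758 − 758 = 0

0


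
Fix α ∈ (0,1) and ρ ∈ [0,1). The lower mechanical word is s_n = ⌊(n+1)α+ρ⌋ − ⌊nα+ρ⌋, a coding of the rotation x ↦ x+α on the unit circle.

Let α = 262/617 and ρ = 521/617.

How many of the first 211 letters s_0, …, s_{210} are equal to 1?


90

#1s = Σ_{n=0}^{210} s_n = Σ_{n=0}^{210} (⌊(n+1)α+ρ⌋ − ⌊nα+ρ⌋)
the sum telescopes: every ⌊nα+ρ⌋ with 0 < n < 211 appears once with + and once with −, leaving ⌊211α+ρ⌋ − ⌊0·α+ρ⌋
211α + ρ = (211·262 + 521) / 617 = 55803/617
ρ = 521/617
⌊55803/617⌋ = 90,  ⌊521/617⌋ = 0
#1s = 90 − 0 = 90


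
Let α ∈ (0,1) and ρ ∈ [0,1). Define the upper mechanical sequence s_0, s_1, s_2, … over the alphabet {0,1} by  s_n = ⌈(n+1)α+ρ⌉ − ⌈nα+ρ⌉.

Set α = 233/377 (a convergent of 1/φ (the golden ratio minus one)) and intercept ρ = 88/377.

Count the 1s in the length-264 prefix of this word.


163

#1s = Σ_{n=0}^{263} s_n = Σ_{n=0}^{263} (⌈(n+1)α+ρ⌉ − ⌈nα+ρ⌉)
the sum telescopes: every ⌈nα+ρ⌉ with 0 < n < 264 appears once with + and once with −, leaving ⌈264α+ρ⌉ − ⌈0·α+ρ⌉
264α + ρ = (264·233 + 88) / 377 = 61600/377
ρ = 88/377
⌈61600/377⌉ = 164,  ⌈88/377⌉ = 1
#1s = 164 − 1 = 163


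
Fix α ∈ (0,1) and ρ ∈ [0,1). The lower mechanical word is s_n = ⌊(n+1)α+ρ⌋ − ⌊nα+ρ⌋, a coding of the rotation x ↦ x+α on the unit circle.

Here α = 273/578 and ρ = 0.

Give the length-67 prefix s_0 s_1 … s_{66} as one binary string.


n=0: ⌊(1·273)/578⌋ − ⌊(0·273)/578⌋ = ⌊273/578⌋ − ⌊0/578⌋ = 0 − 0 = 0
n=1: ⌊(2·273)/578⌋ − ⌊(1·273)/578⌋ = ⌊546/578⌋ − ⌊273/578⌋ = 0 − 0 = 0
n=2: ⌊(3·273)/578⌋ − ⌊(2·273)/578⌋ = ⌊819/578⌋ − ⌊546/578⌋ = 1 − 0 = 1
n=3: ⌊(4·273)/578⌋ − ⌊(3·273)/578⌋ = ⌊1092/578⌋ − ⌊819/578⌋ = 1 − 1 = 0
n=4: ⌊(5·273)/578⌋ − ⌊(4·273)/578⌋ = ⌊1365/578⌋ − ⌊1092/578⌋ = 2 − 1 = 1
n=5: ⌊(6·273)/578⌋ − ⌊(5·273)/578⌋ = ⌊1638/578⌋ − ⌊1365/578⌋ = 2 − 2 = 0
n=6: ⌊(7·273)/578⌋ − ⌊(6·273)/578⌋ = ⌊1911/578⌋ − ⌊1638/578⌋ = 3 − 2 = 1
n=7: ⌊(8·273)/578⌋ − ⌊(7·273)/578⌋ = ⌊2184/578⌋ − ⌊1911/578⌋ = 3 − 3 = 0
n=8: ⌊(9·273)/578⌋ − ⌊(8·273)/578⌋ = ⌊2457/578⌋ − ⌊2184/578⌋ = 4 − 3 = 1
n=9: ⌊(10·273)/578⌋ − ⌊(9·273)/578⌋ = ⌊2730/578⌋ − ⌊2457/578⌋ = 4 − 4 = 0
n=10: ⌊(11·273)/578⌋ − ⌊(10·273)/578⌋ = ⌊3003/578⌋ − ⌊2730/578⌋ = 5 − 4 = 1
n=11: ⌊(12·273)/578⌋ − ⌊(11·273)/578⌋ = ⌊3276/578⌋ − ⌊3003/578⌋ = 5 − 5 = 0
n=12: ⌊(13·273)/578⌋ − ⌊(12·273)/578⌋ = ⌊3549/578⌋ − ⌊3276/578⌋ = 6 − 5 = 1
n=13: ⌊(14·273)/578⌋ − ⌊(13·273)/578⌋ = ⌊3822/578⌋ − ⌊3549/578⌋ = 6 − 6 = 0
n=14: ⌊(15·273)/578⌋ − ⌊(14·273)/578⌋ = ⌊4095/578⌋ − ⌊3822/578⌋ = 7 − 6 = 1
n=15: ⌊(16·273)/578⌋ − ⌊(15·273)/578⌋ = ⌊4368/578⌋ − ⌊4095/578⌋ = 7 − 7 = 0
n=16: ⌊(17·273)/578⌋ − ⌊(16·273)/578⌋ = ⌊4641/578⌋ − ⌊4368/578⌋ = 8 − 7 = 1
n=17: ⌊(18·273)/578⌋ − ⌊(17·273)/578⌋ = ⌊4914/578⌋ − ⌊4641/578⌋ = 8 − 8 = 0
n=18: ⌊(19·273)/578⌋ − ⌊(18·273)/578⌋ = ⌊5187/578⌋ − ⌊4914/578⌋ = 8 − 8 = 0
n=19: ⌊(20·273)/578⌋ − ⌊(19·273)/578⌋ = ⌊5460/578⌋ − ⌊5187/578⌋ = 9 − 8 = 1
n=20: ⌊(21·273)/578⌋ − ⌊(20·273)/578⌋ = ⌊5733/578⌋ − ⌊5460/578⌋ = 9 − 9 = 0
n=21: ⌊(22·273)/578⌋ − ⌊(21·273)/578⌋ = ⌊6006/578⌋ − ⌊5733/578⌋ = 10 − 9 = 1
n=22: ⌊(23·273)/578⌋ − ⌊(22·273)/578⌋ = ⌊6279/578⌋ − ⌊6006/578⌋ = 10 − 10 = 0
n=23: ⌊(24·273)/578⌋ − ⌊(23·273)/578⌋ = ⌊6552/578⌋ − ⌊6279/578⌋ = 11 − 10 = 1
n=24: ⌊(25·273)/578⌋ − ⌊(24·273)/578⌋ = ⌊6825/578⌋ − ⌊6552/578⌋ = 11 − 11 = 0
n=25: ⌊(26·273)/578⌋ − ⌊(25·273)/578⌋ = ⌊7098/578⌋ − ⌊6825/578⌋ = 12 − 11 = 1
n=26: ⌊(27·273)/578⌋ − ⌊(26·273)/578⌋ = ⌊7371/578⌋ − ⌊7098/578⌋ = 12 − 12 = 0
n=27: ⌊(28·273)/578⌋ − ⌊(27·273)/578⌋ = ⌊7644/578⌋ − ⌊7371/578⌋ = 13 − 12 = 1
n=28: ⌊(29·273)/578⌋ − ⌊(28·273)/578⌋ = ⌊7917/578⌋ − ⌊7644/578⌋ = 13 − 13 = 0
n=29: ⌊(30·273)/578⌋ − ⌊(29·273)/578⌋ = ⌊8190/578⌋ − ⌊7917/578⌋ = 14 − 13 = 1
n=30: ⌊(31·273)/578⌋ − ⌊(30·273)/578⌋ = ⌊8463/578⌋ − ⌊8190/578⌋ = 14 − 14 = 0
n=31: ⌊(32·273)/578⌋ − ⌊(31·273)/578⌋ = ⌊8736/578⌋ − ⌊8463/578⌋ = 15 − 14 = 1
n=32: ⌊(33·273)/578⌋ − ⌊(32·273)/578⌋ = ⌊9009/578⌋ − ⌊8736/578⌋ = 15 − 15 = 0
n=33: ⌊(34·273)/578⌋ − ⌊(33·273)/578⌋ = ⌊9282/578⌋ − ⌊9009/578⌋ = 16 − 15 = 1
n=34: ⌊(35·273)/578⌋ − ⌊(34·273)/578⌋ = ⌊9555/578⌋ − ⌊9282/578⌋ = 16 − 16 = 0
n=35: ⌊(36·273)/578⌋ − ⌊(35·273)/578⌋ = ⌊9828/578⌋ − ⌊9555/578⌋ = 17 − 16 = 1
n=36: ⌊(37·273)/578⌋ − ⌊(36·273)/578⌋ = ⌊10101/578⌋ − ⌊9828/578⌋ = 17 − 17 = 0
n=37: ⌊(38·273)/578⌋ − ⌊(37·273)/578⌋ = ⌊10374/578⌋ − ⌊10101/578⌋ = 17 − 17 = 0
n=38: ⌊(39·273)/578⌋ − ⌊(38·273)/578⌋ = ⌊10647/578⌋ − ⌊10374/578⌋ = 18 − 17 = 1
n=39: ⌊(40·273)/578⌋ − ⌊(39·273)/578⌋ = ⌊10920/578⌋ − ⌊10647/578⌋ = 18 − 18 = 0
n=40: ⌊(41·273)/578⌋ − ⌊(40·273)/578⌋ = ⌊11193/578⌋ − ⌊10920/578⌋ = 19 − 18 = 1
n=41: ⌊(42·273)/578⌋ − ⌊(41·273)/578⌋ = ⌊11466/578⌋ − ⌊11193/578⌋ = 19 − 19 = 0
n=42: ⌊(43·273)/578⌋ − ⌊(42·273)/578⌋ = ⌊11739/578⌋ − ⌊11466/578⌋ = 20 − 19 = 1
n=43: ⌊(44·273)/578⌋ − ⌊(43·273)/578⌋ = ⌊12012/578⌋ − ⌊11739/578⌋ = 20 − 20 = 0
n=44: ⌊(45·273)/578⌋ − ⌊(44·273)/578⌋ = ⌊12285/578⌋ − ⌊12012/578⌋ = 21 − 20 = 1
n=45: ⌊(46·273)/578⌋ − ⌊(45·273)/578⌋ = ⌊12558/578⌋ − ⌊12285/578⌋ = 21 − 21 = 0
n=46: ⌊(47·273)/578⌋ − ⌊(46·273)/578⌋ = ⌊12831/578⌋ − ⌊12558/578⌋ = 22 − 21 = 1
n=47: ⌊(48·273)/578⌋ − ⌊(47·273)/578⌋ = ⌊13104/578⌋ − ⌊12831/578⌋ = 22 − 22 = 0
n=48: ⌊(49·273)/578⌋ − ⌊(48·273)/578⌋ = ⌊13377/578⌋ − ⌊13104/578⌋ = 23 − 22 = 1
n=49: ⌊(50·273)/578⌋ − ⌊(49·273)/578⌋ = ⌊13650/578⌋ − ⌊13377/578⌋ = 23 − 23 = 0
n=50: ⌊(51·273)/578⌋ − ⌊(50·273)/578⌋ = ⌊13923/578⌋ − ⌊13650/578⌋ = 24 − 23 = 1
n=51: ⌊(52·273)/578⌋ − ⌊(51·273)/578⌋ = ⌊14196/578⌋ − ⌊13923/578⌋ = 24 − 24 = 0
n=52: ⌊(53·273)/578⌋ − ⌊(52·273)/578⌋ = ⌊14469/578⌋ − ⌊14196/578⌋ = 25 − 24 = 1
n=53: ⌊(54·273)/578⌋ − ⌊(53·273)/578⌋ = ⌊14742/578⌋ − ⌊14469/578⌋ = 25 − 25 = 0
n=54: ⌊(55·273)/578⌋ − ⌊(54·273)/578⌋ = ⌊15015/578⌋ − ⌊14742/578⌋ = 25 − 25 = 0
n=55: ⌊(56·273)/578⌋ − ⌊(55·273)/578⌋ = ⌊15288/578⌋ − ⌊15015/578⌋ = 26 − 25 = 1
n=56: ⌊(57·273)/578⌋ − ⌊(56·273)/578⌋ = ⌊15561/578⌋ − ⌊15288/578⌋ = 26 − 26 = 0
n=57: ⌊(58·273)/578⌋ − ⌊(57·273)/578⌋ = ⌊15834/578⌋ − ⌊15561/578⌋ = 27 − 26 = 1
n=58: ⌊(59·273)/578⌋ − ⌊(58·273)/578⌋ = ⌊16107/578⌋ − ⌊15834/578⌋ = 27 − 27 = 0
n=59: ⌊(60·273)/578⌋ − ⌊(59·273)/578⌋ = ⌊16380/578⌋ − ⌊16107/578⌋ = 28 − 27 = 1
n=60: ⌊(61·273)/578⌋ − ⌊(60·273)/578⌋ = ⌊16653/578⌋ − ⌊16380/578⌋ = 28 − 28 = 0
n=61: ⌊(62·273)/578⌋ − ⌊(61·273)/578⌋ = ⌊16926/578⌋ − ⌊16653/578⌋ = 29 − 28 = 1
n=62: ⌊(63·273)/578⌋ − ⌊(62·273)/578⌋ = ⌊17199/578⌋ − ⌊16926/578⌋ = 29 − 29 = 0
n=63: ⌊(64·273)/578⌋ − ⌊(63·273)/578⌋ = ⌊17472/578⌋ − ⌊17199/578⌋ = 30 − 29 = 1
n=64: ⌊(65·273)/578⌋ − ⌊(64·273)/578⌋ = ⌊17745/578⌋ − ⌊17472/578⌋ = 30 − 30 = 0
n=65: ⌊(66·273)/578⌋ − ⌊(65·273)/578⌋ = ⌊18018/578⌋ − ⌊17745/578⌋ = 31 − 30 = 1
n=66: ⌊(67·273)/578⌋ − ⌊(66·273)/578⌋ = ⌊18291/578⌋ − ⌊18018/578⌋ = 31 − 31 = 0

0010101010101010100101010101010101010010101010101010100101010101010


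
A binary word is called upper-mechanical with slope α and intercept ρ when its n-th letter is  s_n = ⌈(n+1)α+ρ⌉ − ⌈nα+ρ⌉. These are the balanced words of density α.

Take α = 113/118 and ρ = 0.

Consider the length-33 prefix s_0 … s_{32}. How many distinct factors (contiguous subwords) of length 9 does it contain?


t_n = ⌈(n·113)/118⌉ for n = 0 … 33:
  n=0…9: ⌈0/118⌉=0 ⌈113/118⌉=1 ⌈226/118⌉=2 ⌈339/118⌉=3 ⌈452/118⌉=4 ⌈565/118⌉=5 ⌈678/118⌉=6 ⌈791/118⌉=7 ⌈904/118⌉=8 ⌈1017/118⌉=9
  n=10…19: ⌈1130/118⌉=10 ⌈1243/118⌉=11 ⌈1356/118⌉=12 ⌈1469/118⌉=13 ⌈1582/118⌉=14 ⌈1695/118⌉=15 ⌈1808/118⌉=16 ⌈1921/118⌉=17 ⌈2034/118⌉=18 ⌈2147/118⌉=19
  n=20…29: ⌈2260/118⌉=20 ⌈2373/118⌉=21 ⌈2486/118⌉=22 ⌈2599/118⌉=23 ⌈2712/118⌉=23 ⌈2825/118⌉=24 ⌈2938/118⌉=25 ⌈3051/118⌉=26 ⌈3164/118⌉=27 ⌈3277/118⌉=28
  n=30…33: ⌈3390/118⌉=29 ⌈3503/118⌉=30 ⌈3616/118⌉=31 ⌈3729/118⌉=32
s_n = t_(n+1) − t_n for n = 0 … 32 gives
prefix = 111111111111111111111110111111111
slide a length-9 window over [0..8] … [24..32] (25 windows); first occurrence of each distinct factor:
  [  0..  8] 111111111
  [ 15.. 23] 111111110
  [ 16.. 24] 111111101
  [ 17.. 25] 111111011
  [ 18.. 26] 111110111
  [ 19.. 27] 111101111
  [ 20.. 28] 111011111
  [ 21.. 29] 110111111
  [ 22.. 30] 101111111
  [ 23.. 31] 011111111
  (the other 15 windows repeat one of these)
distinct factors: {011111111, 101111111, 110111111, 111011111, 111101111, 111110111, 111111011, 111111101, 111111110, 111111111}
count = 10  (Sturmian bound for length 9 is 10)

10


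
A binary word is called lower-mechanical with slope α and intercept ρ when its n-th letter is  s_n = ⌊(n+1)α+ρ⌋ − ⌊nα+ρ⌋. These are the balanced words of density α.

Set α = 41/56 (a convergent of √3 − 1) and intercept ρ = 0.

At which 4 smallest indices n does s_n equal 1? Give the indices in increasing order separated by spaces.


1 2 4 5

n=0: ⌊41/56⌋−⌊0/56⌋ = 0−0 = 0
n=1: ⌊82/56⌋−⌊41/56⌋ = 1−0 = 1  ← one
n=2: ⌊123/56⌋−⌊82/56⌋ = 2−1 = 1  ← one
n=3: ⌊164/56⌋−⌊123/56⌋ = 2−2 = 0
n=4: ⌊205/56⌋−⌊164/56⌋ = 3−2 = 1  ← one
n=5: ⌊246/56⌋−⌊205/56⌋ = 4−3 = 1  ← one
positions of the first 4 ones: 1 2 4 5


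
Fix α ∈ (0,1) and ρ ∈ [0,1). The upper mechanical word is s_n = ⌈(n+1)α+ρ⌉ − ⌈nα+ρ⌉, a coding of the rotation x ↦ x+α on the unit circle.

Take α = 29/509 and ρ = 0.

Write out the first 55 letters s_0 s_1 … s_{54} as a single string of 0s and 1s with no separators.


n=0: ⌈(1·29)/509⌉ − ⌈(0·29)/509⌉ = ⌈29/509⌉ − ⌈0/509⌉ = 1 − 0 = 1
n=1: ⌈(2·29)/509⌉ − ⌈(1·29)/509⌉ = ⌈58/509⌉ − ⌈29/509⌉ = 1 − 1 = 0
n=2: ⌈(3·29)/509⌉ − ⌈(2·29)/509⌉ = ⌈87/509⌉ − ⌈58/509⌉ = 1 − 1 = 0
n=3: ⌈(4·29)/509⌉ − ⌈(3·29)/509⌉ = ⌈116/509⌉ − ⌈87/509⌉ = 1 − 1 = 0
n=4: ⌈(5·29)/509⌉ − ⌈(4·29)/509⌉ = ⌈145/509⌉ − ⌈116/509⌉ = 1 − 1 = 0
n=5: ⌈(6·29)/509⌉ − ⌈(5·29)/509⌉ = ⌈174/509⌉ − ⌈145/509⌉ = 1 − 1 = 0
n=6: ⌈(7·29)/509⌉ − ⌈(6·29)/509⌉ = ⌈203/509⌉ − ⌈174/509⌉ = 1 − 1 = 0
n=7: ⌈(8·29)/509⌉ − ⌈(7·29)/509⌉ = ⌈232/509⌉ − ⌈203/509⌉ = 1 − 1 = 0
n=8: ⌈(9·29)/509⌉ − ⌈(8·29)/509⌉ = ⌈261/509⌉ − ⌈232/509⌉ = 1 − 1 = 0
n=9: ⌈(10·29)/509⌉ − ⌈(9·29)/509⌉ = ⌈290/509⌉ − ⌈261/509⌉ = 1 − 1 = 0
n=10: ⌈(11·29)/509⌉ − ⌈(10·29)/509⌉ = ⌈319/509⌉ − ⌈290/509⌉ = 1 − 1 = 0
n=11: ⌈(12·29)/509⌉ − ⌈(11·29)/509⌉ = ⌈348/509⌉ − ⌈319/509⌉ = 1 − 1 = 0
n=12: ⌈(13·29)/509⌉ − ⌈(12·29)/509⌉ = ⌈377/509⌉ − ⌈348/509⌉ = 1 − 1 = 0
n=13: ⌈(14·29)/509⌉ − ⌈(13·29)/509⌉ = ⌈406/509⌉ − ⌈377/509⌉ = 1 − 1 = 0
n=14: ⌈(15·29)/509⌉ − ⌈(14·29)/509⌉ = ⌈435/509⌉ − ⌈406/509⌉ = 1 − 1 = 0
n=15: ⌈(16·29)/509⌉ − ⌈(15·29)/509⌉ = ⌈464/509⌉ − ⌈435/509⌉ = 1 − 1 = 0
n=16: ⌈(17·29)/509⌉ − ⌈(16·29)/509⌉ = ⌈493/509⌉ − ⌈464/509⌉ = 1 − 1 = 0
n=17: ⌈(18·29)/509⌉ − ⌈(17·29)/509⌉ = ⌈522/509⌉ − ⌈493/509⌉ = 2 − 1 = 1
n=18: ⌈(19·29)/509⌉ − ⌈(18·29)/509⌉ = ⌈551/509⌉ − ⌈522/509⌉ = 2 − 2 = 0
n=19: ⌈(20·29)/509⌉ − ⌈(19·29)/509⌉ = ⌈580/509⌉ − ⌈551/509⌉ = 2 − 2 = 0
n=20: ⌈(21·29)/509⌉ − ⌈(20·29)/509⌉ = ⌈609/509⌉ − ⌈580/509⌉ = 2 − 2 = 0
n=21: ⌈(22·29)/509⌉ − ⌈(21·29)/509⌉ = ⌈638/509⌉ − ⌈609/509⌉ = 2 − 2 = 0
n=22: ⌈(23·29)/509⌉ − ⌈(22·29)/509⌉ = ⌈667/509⌉ − ⌈638/509⌉ = 2 − 2 = 0
n=23: ⌈(24·29)/509⌉ − ⌈(23·29)/509⌉ = ⌈696/509⌉ − ⌈667/509⌉ = 2 − 2 = 0
n=24: ⌈(25·29)/509⌉ − ⌈(24·29)/509⌉ = ⌈725/509⌉ − ⌈696/509⌉ = 2 − 2 = 0
n=25: ⌈(26·29)/509⌉ − ⌈(25·29)/509⌉ = ⌈754/509⌉ − ⌈725/509⌉ = 2 − 2 = 0
n=26: ⌈(27·29)/509⌉ − ⌈(26·29)/509⌉ = ⌈783/509⌉ − ⌈754/509⌉ = 2 − 2 = 0
n=27: ⌈(28·29)/509⌉ − ⌈(27·29)/509⌉ = ⌈812/509⌉ − ⌈783/509⌉ = 2 − 2 = 0
n=28: ⌈(29·29)/509⌉ − ⌈(28·29)/509⌉ = ⌈841/509⌉ − ⌈812/509⌉ = 2 − 2 = 0
n=29: ⌈(30·29)/509⌉ − ⌈(29·29)/509⌉ = ⌈870/509⌉ − ⌈841/509⌉ = 2 − 2 = 0
n=30: ⌈(31·29)/509⌉ − ⌈(30·29)/509⌉ = ⌈899/509⌉ − ⌈870/509⌉ = 2 − 2 = 0
n=31: ⌈(32·29)/509⌉ − ⌈(31·29)/509⌉ = ⌈928/509⌉ − ⌈899/509⌉ = 2 − 2 = 0
n=32: ⌈(33·29)/509⌉ − ⌈(32·29)/509⌉ = ⌈957/509⌉ − ⌈928/509⌉ = 2 − 2 = 0
n=33: ⌈(34·29)/509⌉ − ⌈(33·29)/509⌉ = ⌈986/509⌉ − ⌈957/509⌉ = 2 − 2 = 0
n=34: ⌈(35·29)/509⌉ − ⌈(34·29)/509⌉ = ⌈1015/509⌉ − ⌈986/509⌉ = 2 − 2 = 0
n=35: ⌈(36·29)/509⌉ − ⌈(35·29)/509⌉ = ⌈1044/509⌉ − ⌈1015/509⌉ = 3 − 2 = 1
n=36: ⌈(37·29)/509⌉ − ⌈(36·29)/509⌉ = ⌈1073/509⌉ − ⌈1044/509⌉ = 3 − 3 = 0
n=37: ⌈(38·29)/509⌉ − ⌈(37·29)/509⌉ = ⌈1102/509⌉ − ⌈1073/509⌉ = 3 − 3 = 0
n=38: ⌈(39·29)/509⌉ − ⌈(38·29)/509⌉ = ⌈1131/509⌉ − ⌈1102/509⌉ = 3 − 3 = 0
n=39: ⌈(40·29)/509⌉ − ⌈(39·29)/509⌉ = ⌈1160/509⌉ − ⌈1131/509⌉ = 3 − 3 = 0
n=40: ⌈(41·29)/509⌉ − ⌈(40·29)/509⌉ = ⌈1189/509⌉ − ⌈1160/509⌉ = 3 − 3 = 0
n=41: ⌈(42·29)/509⌉ − ⌈(41·29)/509⌉ = ⌈1218/509⌉ − ⌈1189/509⌉ = 3 − 3 = 0
n=42: ⌈(43·29)/509⌉ − ⌈(42·29)/509⌉ = ⌈1247/509⌉ − ⌈1218/509⌉ = 3 − 3 = 0
n=43: ⌈(44·29)/509⌉ − ⌈(43·29)/509⌉ = ⌈1276/509⌉ − ⌈1247/509⌉ = 3 − 3 = 0
n=44: ⌈(45·29)/509⌉ − ⌈(44·29)/509⌉ = ⌈1305/509⌉ − ⌈1276/509⌉ = 3 − 3 = 0
n=45: ⌈(46·29)/509⌉ − ⌈(45·29)/509⌉ = ⌈1334/509⌉ − ⌈1305/509⌉ = 3 − 3 = 0
n=46: ⌈(47·29)/509⌉ − ⌈(46·29)/509⌉ = ⌈1363/509⌉ − ⌈1334/509⌉ = 3 − 3 = 0
n=47: ⌈(48·29)/509⌉ − ⌈(47·29)/509⌉ = ⌈1392/509⌉ − ⌈1363/509⌉ = 3 − 3 = 0
n=48: ⌈(49·29)/509⌉ − ⌈(48·29)/509⌉ = ⌈1421/509⌉ − ⌈1392/509⌉ = 3 − 3 = 0
n=49: ⌈(50·29)/509⌉ − ⌈(49·29)/509⌉ = ⌈1450/509⌉ − ⌈1421/509⌉ = 3 − 3 = 0
n=50: ⌈(51·29)/509⌉ − ⌈(50·29)/509⌉ = ⌈1479/509⌉ − ⌈1450/509⌉ = 3 − 3 = 0
n=51: ⌈(52·29)/509⌉ − ⌈(51·29)/509⌉ = ⌈1508/509⌉ − ⌈1479/509⌉ = 3 − 3 = 0
n=52: ⌈(53·29)/509⌉ − ⌈(52·29)/509⌉ = ⌈1537/509⌉ − ⌈1508/509⌉ = 4 − 3 = 1
n=53: ⌈(54·29)/509⌉ − ⌈(53·29)/509⌉ = ⌈1566/509⌉ − ⌈1537/509⌉ = 4 − 4 = 0
n=54: ⌈(55·29)/509⌉ − ⌈(54·29)/509⌉ = ⌈1595/509⌉ − ⌈1566/509⌉ = 4 − 4 = 0

1000000000000000010000000000000000010000000000000000100
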